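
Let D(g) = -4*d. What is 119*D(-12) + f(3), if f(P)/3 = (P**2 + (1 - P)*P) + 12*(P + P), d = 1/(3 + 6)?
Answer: 1549/9 ≈ 172.11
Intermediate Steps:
d = 1/9 ≈ 0.11111
D(g) = -4/9 (D(g) = -4*1/9 = -4/9)
f(P) = 3*P**2 + 72*P + 3*P*(1 - P) (f(P) = 3*((P**2 + (1 - P)*P) + 12*(P + P)) = 3*((P**2 + P*(1 - P)) + 12*(2*P)) = 3*((P**2 + P*(1 - P)) + 24*P) = 3*(P**2 + 24*P + P*(1 - P)) = 3*P**2 + 72*P + 3*P*(1 - P))
119*D(-12) + f(3) = 119*(-4/9) + 75*3 = -476/9 + 225 = 1549/9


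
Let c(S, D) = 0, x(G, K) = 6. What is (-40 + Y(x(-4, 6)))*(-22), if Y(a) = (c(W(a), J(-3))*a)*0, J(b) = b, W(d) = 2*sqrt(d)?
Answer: 880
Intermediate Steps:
Y(a) = 0 (Y(a) = (0*a)*0 = 0*0 = 0)
(-40 + Y(x(-4, 6)))*(-22) = (-40 + 0)*(-22) = -40*(-22) = 880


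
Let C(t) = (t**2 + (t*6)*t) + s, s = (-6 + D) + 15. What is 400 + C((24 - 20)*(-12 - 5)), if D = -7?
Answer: 32770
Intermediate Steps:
s = 2 (s = (-6 - 7) + 15 = -13 + 15 = 2)
C(t) = 2 + 7*t**2 (C(t) = (t**2 + (t*6)*t) + 2 = (t**2 + (6*t)*t) + 2 = (t**2 + 6*t**2) + 2 = 7*t**2 + 2 = 2 + 7*t**2)
400 + C((24 - 20)*(-12 - 5)) = 400 + (2 + 7*((24 - 20)*(-12 - 5))**2) = 400 + (2 + 7*(4*(-17))**2) = 400 + (2 + 7*(-68)**2) = 400 + (2 + 7*4624) = 400 + (2 + 32368) = 400 + 32370 = 32770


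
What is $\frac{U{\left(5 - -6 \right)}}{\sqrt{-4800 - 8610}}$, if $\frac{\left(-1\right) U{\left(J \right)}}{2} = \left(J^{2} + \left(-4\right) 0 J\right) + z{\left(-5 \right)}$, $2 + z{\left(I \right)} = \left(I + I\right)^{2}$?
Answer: $\frac{73 i \sqrt{1490}}{745} \approx 3.7823 i$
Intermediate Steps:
$z{\left(I \right)} = -2 + 4 I^{2}$ ($z{\left(I \right)} = -2 + \left(I + I\right)^{2} = -2 + \left(2 I\right)^{2} = -2 + 4 I^{2}$)
$U{\left(J \right)} = -196 - 2 J^{2}$ ($U{\left(J \right)} = - 2 \left(\left(J^{2} + \left(-4\right) 0 J\right) - \left(2 - 4 \left(-5\right)^{2}\right)\right) = - 2 \left(\left(J^{2} + 0 J\right) + \left(-2 + 4 \cdot 25\right)\right) = - 2 \left(\left(J^{2} + 0\right) + \left(-2 + 100\right)\right) = - 2 \left(J^{2} + 98\right) = - 2 \left(98 + J^{2}\right) = -196 - 2 J^{2}$)
$\frac{U{\left(5 - -6 \right)}}{\sqrt{-4800 - 8610}} = \frac{-196 - 2 \left(5 - -6\right)^{2}}{\sqrt{-4800 - 8610}} = \frac{-196 - 2 \left(5 + 6\right)^{2}}{\sqrt{-13410}} = \frac{-196 - 2 \cdot 11^{2}}{3 i \sqrt{1490}} = - \frac{i \sqrt{1490}}{4470} \left(-196 - 242\right) = - \frac{i \sqrt{1490}}{4470} \left(-438\right) = \frac{73 i \sqrt{1490}}{745}$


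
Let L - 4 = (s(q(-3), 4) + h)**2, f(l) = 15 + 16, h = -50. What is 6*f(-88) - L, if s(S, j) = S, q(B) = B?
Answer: -2627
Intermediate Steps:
f(l) = 31
L = 2813 (L = 4 + (-3 - 50)**2 = 4 + (-53)**2 = 4 + 2809 = 2813)
6*f(-88) - L = 6*31 - 1*2813 = 186 - 2813 = -2627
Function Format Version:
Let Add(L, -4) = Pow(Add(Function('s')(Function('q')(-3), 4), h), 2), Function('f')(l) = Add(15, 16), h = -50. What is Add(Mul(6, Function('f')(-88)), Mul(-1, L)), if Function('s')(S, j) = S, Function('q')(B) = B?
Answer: -2627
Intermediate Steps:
Function('f')(l) = 31
L = 2813 (L = Add(4, Pow(Add(-3, -50), 2)) = Add(4, Pow(-53, 2)) = Add(4, 2809) = 2813)
Add(Mul(6, Function('f')(-88)), Mul(-1, L)) = Add(Mul(6, 31), Mul(-1, 2813)) = Add(186, -2813) = -2627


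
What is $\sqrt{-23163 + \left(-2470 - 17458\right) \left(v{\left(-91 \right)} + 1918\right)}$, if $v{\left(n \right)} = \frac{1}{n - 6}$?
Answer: $\frac{3 i \sqrt{39982878043}}{97} \approx 6184.2 i$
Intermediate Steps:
$v{\left(n \right)} = \frac{1}{-6 + n}$
$\sqrt{-23163 + \left(-2470 - 17458\right) \left(v{\left(-91 \right)} + 1918\right)} = \sqrt{-23163 + \left(-2470 - 17458\right) \left(\frac{1}{-6 - 91} + 1918\right)} = \sqrt{-23163 - 19928 \left(\frac{1}{-97} + 1918\right)} = \sqrt{-23163 - 19928 \left(- \frac{1}{97} + 1918\right)} = \sqrt{-23163 - \frac{3707504760}{97}} = \sqrt{- \frac{3709751571}{97}} = \frac{3 i \sqrt{39982878043}}{97}$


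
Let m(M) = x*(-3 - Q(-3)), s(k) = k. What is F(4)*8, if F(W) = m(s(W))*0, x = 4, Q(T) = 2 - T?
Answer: 0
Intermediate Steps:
m(M) = -32 (m(M) = 4*(-3 - (2 - 1*(-3))) = 4*(-3 - (2 + 3)) = 4*(-3 - 1*5) = 4*(-3 - 5) = 4*(-8) = -32)
F(W) = 0 (F(W) = -32*0 = 0)
F(4)*8 = 0*8 = 0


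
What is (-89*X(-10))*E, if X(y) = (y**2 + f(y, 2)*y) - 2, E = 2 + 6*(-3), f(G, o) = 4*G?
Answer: 709152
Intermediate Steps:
E = -16 (E = 2 - 18 = -16)
X(y) = -2 + 5*y**2 (X(y) = (y**2 + (4*y)*y) - 2 = (y**2 + 4*y**2) - 2 = 5*y**2 - 2 = -2 + 5*y**2)
(-89*X(-10))*E = -89*(-2 + 5*(-10)**2)*(-16) = -89*(-2 + 5*100)*(-16) = -89*(-2 + 500)*(-16) = -89*498*(-16) = -44322*(-16) = 709152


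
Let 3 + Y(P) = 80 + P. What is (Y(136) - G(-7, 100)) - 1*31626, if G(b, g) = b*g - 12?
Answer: -30701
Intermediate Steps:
G(b, g) = -12 + b*g
Y(P) = 77 + P (Y(P) = -3 + (80 + P) = 77 + P)
(Y(136) - G(-7, 100)) - 1*31626 = ((77 + 136) - (-12 - 7*100)) - 1*31626 = (213 - (-12 - 700)) - 31626 = (213 - 1*(-712)) - 31626 = (213 + 712) - 31626 = 925 - 31626 = -30701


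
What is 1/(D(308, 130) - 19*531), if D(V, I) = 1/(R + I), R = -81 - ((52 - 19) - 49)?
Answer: -65/655784 ≈ -9.9118e-5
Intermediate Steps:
R = -65 (R = -81 - (33 - 49) = -81 - 1*(-16) = -81 + 16 = -65)
D(V, I) = 1/(-65 + I)
1/(D(308, 130) - 19*531) = 1/(1/(-65 + 130) - 19*531) = 1/(1/65 - 10089) = 1/(-655784/65) = -65/655784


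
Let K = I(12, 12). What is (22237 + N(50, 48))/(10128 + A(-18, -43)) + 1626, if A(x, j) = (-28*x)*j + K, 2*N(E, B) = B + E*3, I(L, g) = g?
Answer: 4682174/2883 ≈ 1624.1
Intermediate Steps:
K = 12
N(E, B) = B/2 + 3*E/2 (N(E, B) = (B + E*3)/2 = (B + 3*E)/2 = B/2 + 3*E/2)
A(x, j) = 12 - 28*j*x (A(x, j) = (-28*x)*j + 12 = -28*j*x + 12 = 12 - 28*j*x)
(22237 + N(50, 48))/(10128 + A(-18, -43)) + 1626 = (22237 + ((½)*48 + (3/2)*50))/(10128 + (12 - 28*(-43)*(-18))) + 1626 = (22237 + (24 + 75))/(10128 + (12 - 21672)) + 1626 = (22237 + 99)/(10128 - 21660) + 1626 = 22336/(-11532) + 1626 = 22336*(-1/11532) + 1626 = -5584/2883 + 1626 = 4682174/2883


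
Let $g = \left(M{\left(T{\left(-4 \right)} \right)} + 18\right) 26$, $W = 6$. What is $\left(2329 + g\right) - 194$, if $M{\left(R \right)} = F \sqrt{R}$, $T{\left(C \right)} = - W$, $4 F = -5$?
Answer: $2603 - \frac{65 i \sqrt{6}}{2} \approx 2603.0 - 79.608 i$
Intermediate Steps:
$F = - \frac{5}{4}$ ($F = \frac{1}{4} \left(-5\right) = - \frac{5}{4} \approx -1.25$)
$T{\left(C \right)} = -6$ ($T{\left(C \right)} = \left(-1\right) 6 = -6$)
$M{\left(R \right)} = - \frac{5 \sqrt{R}}{4}$
$g = 468 - \frac{65 i \sqrt{6}}{2}$ ($g = \left(- \frac{5 \sqrt{-6}}{4} + 18\right) 26 = \left(- \frac{5 i \sqrt{6}}{4} + 18\right) 26 = \left(18 - \frac{5 i \sqrt{6}}{4}\right) 26 = 468 - \frac{65 i \sqrt{6}}{2} \approx 468.0 - 79.608 i$)
$\left(2329 + g\right) - 194 = \left(2329 + \left(468 - \frac{65 i \sqrt{6}}{2}\right)\right) - 194 = \left(2797 - \frac{65 i \sqrt{6}}{2}\right) - 194 = 2603 - \frac{65 i \sqrt{6}}{2}$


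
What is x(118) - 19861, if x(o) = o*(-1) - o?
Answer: -20097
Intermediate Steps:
x(o) = -2*o (x(o) = -o - o = -2*o)
x(118) - 19861 = -2*118 - 19861 = -236 - 19861 = -20097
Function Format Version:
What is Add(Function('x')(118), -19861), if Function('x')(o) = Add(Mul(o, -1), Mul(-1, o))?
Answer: -20097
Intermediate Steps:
Function('x')(o) = Mul(-2, o) (Function('x')(o) = Add(Mul(-1, o), Mul(-1, o)) = Mul(-2, o))
Add(Function('x')(118), -19861) = Add(Mul(-2, 118), -19861) = Add(-236, -19861) = -20097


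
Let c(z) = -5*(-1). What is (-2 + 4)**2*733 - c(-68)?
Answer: 2927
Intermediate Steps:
c(z) = 5
(-2 + 4)**2*733 - c(-68) = (-2 + 4)**2*733 - 1*5 = 2**2*733 - 5 = 4*733 - 5 = 2932 - 5 = 2927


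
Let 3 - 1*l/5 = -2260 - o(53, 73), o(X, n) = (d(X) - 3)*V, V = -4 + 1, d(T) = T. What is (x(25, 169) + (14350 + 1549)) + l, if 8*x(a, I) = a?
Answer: 211737/8 ≈ 26467.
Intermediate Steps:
x(a, I) = a/8
V = -3
o(X, n) = 9 - 3*X (o(X, n) = (X - 3)*(-3) = (-3 + X)*(-3) = 9 - 3*X)
l = 10565 (l = 15 - 5*(-2260 - (9 - 3*53)) = 15 - 5*(-2260 - (9 - 159)) = 15 - 5*(-2260 - 1*(-150)) = 15 - 5*(-2260 + 150) = 15 - 5*(-2110) = 15 + 10550 = 10565)
(x(25, 169) + (14350 + 1549)) + l = ((1/8)*25 + (14350 + 1549)) + 10565 = (25/8 + 15899) + 10565 = 127217/8 + 10565 = 211737/8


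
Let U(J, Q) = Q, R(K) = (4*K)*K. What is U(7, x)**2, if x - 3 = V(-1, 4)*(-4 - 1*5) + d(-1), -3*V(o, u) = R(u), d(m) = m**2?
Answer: 38416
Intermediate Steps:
R(K) = 4*K**2
V(o, u) = -4*u**2/3
x = 196 (x = 3 + ((-4/3*4**2)*(-4 - 1*5) + (-1)**2) = 3 + ((-4/3*16)*(-4 - 5) + 1) = 3 + (-64/3*(-9) + 1) = 3 + (192 + 1) = 3 + 193 = 196)
U(7, x)**2 = 196**2 = 38416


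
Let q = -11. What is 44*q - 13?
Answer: -497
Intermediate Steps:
44*q - 13 = 44*(-11) - 13 = -484 - 13 = -497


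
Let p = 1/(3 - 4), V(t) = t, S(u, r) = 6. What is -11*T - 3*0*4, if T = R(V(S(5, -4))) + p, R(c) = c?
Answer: -55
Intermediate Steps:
p = -1 (p = 1/(-1) = -1)
T = 5 (T = 6 - 1 = 5)
-11*T - 3*0*4 = -11*5 - 3*0*4 = -55 + 0*4 = -55 + 0 = -55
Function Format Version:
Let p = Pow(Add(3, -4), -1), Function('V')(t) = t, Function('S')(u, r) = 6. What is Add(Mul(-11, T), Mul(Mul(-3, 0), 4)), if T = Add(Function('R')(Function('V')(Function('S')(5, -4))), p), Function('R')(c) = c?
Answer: -55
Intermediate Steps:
p = -1 (p = Pow(-1, -1) = -1)
T = 5 (T = Add(6, -1) = 5)
Add(Mul(-11, T), Mul(Mul(-3, 0), 4)) = Add(Mul(-11, 5), Mul(Mul(-3, 0), 4)) = Add(-55, Mul(0, 4)) = Add(-55, 0) = -55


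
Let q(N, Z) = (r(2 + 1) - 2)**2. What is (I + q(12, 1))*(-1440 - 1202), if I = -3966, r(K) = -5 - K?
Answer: 10213972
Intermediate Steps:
q(N, Z) = 100 (q(N, Z) = ((-5 - (2 + 1)) - 2)**2 = ((-5 - 1*3) - 2)**2 = ((-5 - 3) - 2)**2 = (-8 - 2)**2 = (-10)**2 = 100)
(I + q(12, 1))*(-1440 - 1202) = (-3966 + 100)*(-1440 - 1202) = -3866*(-2642) = 10213972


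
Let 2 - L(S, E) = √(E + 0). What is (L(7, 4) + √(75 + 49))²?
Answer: 124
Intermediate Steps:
L(S, E) = 2 - √E (L(S, E) = 2 - √(E + 0) = 2 - √E)
(L(7, 4) + √(75 + 49))² = ((2 - √4) + √(75 + 49))² = ((2 - 1*2) + √124)² = ((2 - 2) + 2*√31)² = (0 + 2*√31)² = (2*√31)² = 124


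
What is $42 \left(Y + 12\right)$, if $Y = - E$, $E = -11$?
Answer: $966$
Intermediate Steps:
$Y = 11$ ($Y = \left(-1\right) \left(-11\right) = 11$)
$42 \left(Y + 12\right) = 42 \left(11 + 12\right) = 42 \cdot 23 = 966$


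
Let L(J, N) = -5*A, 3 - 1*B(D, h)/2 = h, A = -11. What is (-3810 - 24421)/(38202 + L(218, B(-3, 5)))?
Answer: -28231/38257 ≈ -0.73793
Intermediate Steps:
B(D, h) = 6 - 2*h
L(J, N) = 55 (L(J, N) = -5*(-11) = 55)
(-3810 - 24421)/(38202 + L(218, B(-3, 5))) = (-3810 - 24421)/(38202 + 55) = -28231/38257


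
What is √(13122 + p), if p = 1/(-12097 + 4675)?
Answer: √722839586826/7422 ≈ 114.55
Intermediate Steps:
p = -1/7422 (p = 1/(-7422) = -1/7422 ≈ -0.00013473)
√(13122 + p) = √(13122 - 1/7422) = √(97391483/7422) = √722839586826/7422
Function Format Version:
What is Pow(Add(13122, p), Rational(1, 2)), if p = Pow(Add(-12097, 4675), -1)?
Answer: Mul(Rational(1, 7422), Pow(722839586826, Rational(1, 2))) ≈ 114.55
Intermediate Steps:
p = Rational(-1, 7422) (p = Pow(-7422, -1) = Rational(-1, 7422) ≈ -0.00013473)
Pow(Add(13122, p), Rational(1, 2)) = Pow(Add(13122, Rational(-1, 7422)), Rational(1, 2)) = Pow(Rational(97391483, 7422), Rational(1, 2)) = Mul(Rational(1, 7422), Pow(722839586826, Rational(1, 2)))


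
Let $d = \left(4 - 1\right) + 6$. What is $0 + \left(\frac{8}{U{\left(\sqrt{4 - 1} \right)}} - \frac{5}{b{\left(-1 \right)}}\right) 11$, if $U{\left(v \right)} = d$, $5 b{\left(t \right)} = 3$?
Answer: $- \frac{737}{9} \approx -81.889$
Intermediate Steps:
$b{\left(t \right)} = \frac{3}{5}$ ($b{\left(t \right)} = \frac{1}{5} \cdot 3 = \frac{3}{5}$)
$d = 9$ ($d = 3 + 6 = 9$)
$U{\left(v \right)} = 9$
$0 + \left(\frac{8}{U{\left(\sqrt{4 - 1} \right)}} - \frac{5}{b{\left(-1 \right)}}\right) 11 = 0 + \left(\frac{8}{9} - \frac{5}{\frac{3}{5}}\right) 11 = 0 + \left(8 \cdot \frac{1}{9} - \frac{25}{3}\right) 11 = 0 + \left(\frac{8}{9} - \frac{25}{3}\right) 11 = 0 - \frac{737}{9} = - \frac{737}{9}$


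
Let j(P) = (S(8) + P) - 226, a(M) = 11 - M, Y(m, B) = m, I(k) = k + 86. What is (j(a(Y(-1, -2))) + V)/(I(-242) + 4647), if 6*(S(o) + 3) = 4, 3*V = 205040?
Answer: 204391/13473 ≈ 15.170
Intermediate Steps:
V = 205040/3 (V = (⅓)*205040 = 205040/3 ≈ 68347.)
I(k) = 86 + k
S(o) = -7/3 (S(o) = -3 + (⅙)*4 = -3 + ⅔ = -7/3)
j(P) = -685/3 + P (j(P) = (-7/3 + P) - 226 = -685/3 + P)
(j(a(Y(-1, -2))) + V)/(I(-242) + 4647) = ((-685/3 + (11 - 1*(-1))) + 205040/3)/((86 - 242) + 4647) = ((-685/3 + (11 + 1)) + 205040/3)/(-156 + 4647) = ((-685/3 + 12) + 205040/3)/4491 = (-649/3 + 205040/3)*(1/4491) = (204391/3)*(1/4491) = 204391/13473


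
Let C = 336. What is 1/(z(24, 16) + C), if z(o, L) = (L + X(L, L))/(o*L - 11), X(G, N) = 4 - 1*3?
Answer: 373/125345 ≈ 0.0029758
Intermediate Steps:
X(G, N) = 1 (X(G, N) = 4 - 3 = 1)
z(o, L) = (1 + L)/(-11 + L*o) (z(o, L) = (L + 1)/(o*L - 11) = (1 + L)/(L*o - 11) = (1 + L)/(-11 + L*o))
1/(z(24, 16) + C) = 1/((1 + 16)/(-11 + 16*24) + 336) = 1/(17/(-11 + 384) + 336) = 1/(17/373 + 336) = 1/(125345/373) = 373/125345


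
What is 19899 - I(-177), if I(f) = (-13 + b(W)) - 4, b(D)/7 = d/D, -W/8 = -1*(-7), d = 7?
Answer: 159335/8 ≈ 19917.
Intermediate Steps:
W = -56 (W = -(-8)*(-7) = -8*7 = -56)
b(D) = 49/D (b(D) = 7*(7/D) = 49/D)
I(f) = -143/8 (I(f) = (-13 + 49/(-56)) - 4 = (-13 + 49*(-1/56)) - 4 = (-13 - 7/8) - 4 = -111/8 - 4 = -143/8)
19899 - I(-177) = 19899 - 1*(-143/8) = 19899 + 143/8 = 159335/8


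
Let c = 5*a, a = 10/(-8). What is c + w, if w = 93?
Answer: 347/4 ≈ 86.750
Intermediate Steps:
a = -5/4 (a = 10*(-⅛) = -5/4 ≈ -1.2500)
c = -25/4 (c = 5*(-5/4) = -25/4 ≈ -6.2500)
c + w = -25/4 + 93 = 347/4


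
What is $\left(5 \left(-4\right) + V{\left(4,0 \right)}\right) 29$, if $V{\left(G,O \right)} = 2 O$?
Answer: $-580$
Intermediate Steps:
$\left(5 \left(-4\right) + V{\left(4,0 \right)}\right) 29 = \left(5 \left(-4\right) + 2 \cdot 0\right) 29 = \left(-20 + 0\right) 29 = \left(-20\right) 29 = -580$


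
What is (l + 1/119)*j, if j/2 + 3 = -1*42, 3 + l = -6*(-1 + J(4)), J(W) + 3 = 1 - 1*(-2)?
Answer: -32220/119 ≈ -270.76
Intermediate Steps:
J(W) = 0 (J(W) = -3 + (1 - 1*(-2)) = -3 + (1 + 2) = -3 + 3 = 0)
l = 3 (l = -3 - 6*(-1 + 0) = -3 - 6*(-1) = -3 + 6 = 3)
j = -90 (j = -6 + 2*(-1*42) = -6 + 2*(-42) = -6 - 84 = -90)
(l + 1/119)*j = (3 + 1/119)*(-90) = (358/119)*(-90) = -32220/119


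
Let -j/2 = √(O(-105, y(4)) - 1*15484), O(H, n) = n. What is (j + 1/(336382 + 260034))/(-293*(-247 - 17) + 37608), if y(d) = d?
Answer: 1/68563983360 - I*√430/9580 ≈ 1.4585e-11 - 0.0021646*I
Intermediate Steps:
j = -12*I*√430 (j = -2*√(4 - 1*15484) = -2*√(4 - 15484) = -12*I*√430 ≈ -248.84*I)
(j + 1/(336382 + 260034))/(-293*(-247 - 17) + 37608) = (-12*I*√430 + 1/(336382 + 260034))/(-293*(-247 - 17) + 37608) = (-12*I*√430 + 1/596416)/(-293*(-264) + 37608) = (-12*I*√430 + 1/596416)/(77352 + 37608) = (1/596416 - 12*I*√430)/114960 = (1/596416 - 12*I*√430)*(1/114960) = 1/68563983360 - I*√430/9580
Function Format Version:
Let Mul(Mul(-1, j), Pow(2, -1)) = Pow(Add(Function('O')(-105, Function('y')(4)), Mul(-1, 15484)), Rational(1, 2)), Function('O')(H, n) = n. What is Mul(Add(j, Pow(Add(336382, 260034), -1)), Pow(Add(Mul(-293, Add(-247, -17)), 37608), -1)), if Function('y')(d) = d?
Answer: Add(Rational(1, 68563983360), Mul(Rational(-1, 9580), I, Pow(430, Rational(1, 2)))) ≈ Add(1.4585e-11, Mul(-0.0021646, I))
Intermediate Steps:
j = Mul(-12, I, Pow(430, Rational(1, 2))) (j = Mul(-2, Pow(Add(4, Mul(-1, 15484)), Rational(1, 2))) = Mul(-2, Pow(Add(4, -15484), Rational(1, 2))) = Mul(-2, Pow(-15480, Rational(1, 2))) = Mul(-2, Mul(6, I, Pow(430, Rational(1, 2)))) = Mul(-12, I, Pow(430, Rational(1, 2))) ≈ Mul(-248.84, I))
Mul(Add(j, Pow(Add(336382, 260034), -1)), Pow(Add(Mul(-293, Add(-247, -17)), 37608), -1)) = Mul(Add(Mul(-12, I, Pow(430, Rational(1, 2))), Pow(Add(336382, 260034), -1)), Pow(Add(Mul(-293, Add(-247, -17)), 37608), -1)) = Mul(Add(Mul(-12, I, Pow(430, Rational(1, 2))), Pow(596416, -1)), Pow(Add(Mul(-293, -264), 37608), -1)) = Mul(Add(Mul(-12, I, Pow(430, Rational(1, 2))), Rational(1, 596416)), Pow(Add(77352, 37608), -1)) = Mul(Add(Rational(1, 596416), Mul(-12, I, Pow(430, Rational(1, 2)))), Pow(114960, -1)) = Mul(Add(Rational(1, 596416), Mul(-12, I, Pow(430, Rational(1, 2)))), Rational(1, 114960)) = Add(Rational(1, 68563983360), Mul(Rational(-1, 9580), I, Pow(430, Rational(1, 2))))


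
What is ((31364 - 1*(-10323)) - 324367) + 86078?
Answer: -196602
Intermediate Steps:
((31364 - 1*(-10323)) - 324367) + 86078 = ((31364 + 10323) - 324367) + 86078 = (41687 - 324367) + 86078 = -282680 + 86078 = -196602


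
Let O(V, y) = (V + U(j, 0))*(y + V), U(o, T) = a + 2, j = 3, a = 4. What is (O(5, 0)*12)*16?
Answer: 10560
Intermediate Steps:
U(o, T) = 6 (U(o, T) = 4 + 2 = 6)
O(V, y) = (6 + V)*(V + y) (O(V, y) = (V + 6)*(y + V) = (6 + V)*(V + y))
(O(5, 0)*12)*16 = ((5² + 6*5 + 6*0 + 5*0)*12)*16 = ((25 + 30 + 0 + 0)*12)*16 = (55*12)*16 = 660*16 = 10560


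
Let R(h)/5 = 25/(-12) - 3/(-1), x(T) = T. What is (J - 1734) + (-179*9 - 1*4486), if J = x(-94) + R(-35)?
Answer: -95045/12 ≈ -7920.4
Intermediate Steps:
R(h) = 55/12 (R(h) = 5*(25/(-12) - 3/(-1)) = 5*(25*(-1/12) - 3*(-1)) = 5*(-25/12 + 3) = 5*(11/12) = 55/12)
J = -1073/12 (J = -94 + 55/12 = -1073/12 ≈ -89.417)
(J - 1734) + (-179*9 - 1*4486) = (-1073/12 - 1734) + (-179*9 - 1*4486) = -21881/12 + (-1611 - 4486) = -21881/12 - 6097 = -95045/12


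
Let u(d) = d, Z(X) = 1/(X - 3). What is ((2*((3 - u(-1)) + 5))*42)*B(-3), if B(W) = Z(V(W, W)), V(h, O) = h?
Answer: -126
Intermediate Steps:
Z(X) = 1/(-3 + X)
B(W) = 1/(-3 + W)
((2*((3 - u(-1)) + 5))*42)*B(-3) = ((2*((3 - 1*(-1)) + 5))*42)/(-3 - 3) = ((2*((3 + 1) + 5))*42)/(-6) = ((2*(4 + 5))*42)*(-⅙) = ((2*9)*42)*(-⅙) = (18*42)*(-⅙) = 756*(-⅙) = -126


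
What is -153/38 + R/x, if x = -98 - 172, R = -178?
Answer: -17273/5130 ≈ -3.3671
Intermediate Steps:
x = -270
-153/38 + R/x = -153/38 - 178/(-270) = -153*1/38 - 178*(-1/270) = -153/38 + 89/135 = -17273/5130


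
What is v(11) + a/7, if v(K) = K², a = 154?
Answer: 143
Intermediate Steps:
v(11) + a/7 = 11² + 154/7 = 121 + (⅐)*154 = 121 + 22 = 143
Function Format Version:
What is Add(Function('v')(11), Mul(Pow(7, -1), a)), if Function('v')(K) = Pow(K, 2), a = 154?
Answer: 143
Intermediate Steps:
Add(Function('v')(11), Mul(Pow(7, -1), a)) = Add(Pow(11, 2), Mul(Pow(7, -1), 154)) = Add(121, Mul(Rational(1, 7), 154)) = Add(121, 22) = 143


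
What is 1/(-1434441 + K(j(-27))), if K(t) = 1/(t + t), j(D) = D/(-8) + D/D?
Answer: -35/50205431 ≈ -6.9714e-7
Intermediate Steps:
j(D) = 1 - D/8 (j(D) = D*(-⅛) + 1 = -D/8 + 1 = 1 - D/8)
K(t) = 1/(2*t)
1/(-1434441 + K(j(-27))) = 1/(-1434441 + 1/(2*(1 - ⅛*(-27)))) = 1/(-1434441 + 1/(2*(1 + 27/8))) = 1/(-1434441 + 1/(2*(35/8))) = 1/(-1434441 + (½)*(8/35)) = 1/(-1434441 + 4/35) = 1/(-50205431/35) = -35/50205431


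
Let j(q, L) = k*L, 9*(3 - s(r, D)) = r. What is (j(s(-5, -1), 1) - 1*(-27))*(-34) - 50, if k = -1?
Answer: -934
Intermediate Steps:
s(r, D) = 3 - r/9
j(q, L) = -L
(j(s(-5, -1), 1) - 1*(-27))*(-34) - 50 = (-1*1 - 1*(-27))*(-34) - 50 = (-1 + 27)*(-34) - 50 = 26*(-34) - 50 = -884 - 50 = -934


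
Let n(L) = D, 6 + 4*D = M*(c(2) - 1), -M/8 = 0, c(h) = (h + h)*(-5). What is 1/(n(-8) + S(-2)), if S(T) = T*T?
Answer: 2/5 ≈ 0.40000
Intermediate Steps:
c(h) = -10*h (c(h) = (2*h)*(-5) = -10*h)
M = 0 (M = -8*0 = 0)
S(T) = T**2
D = -3/2 (D = -3/2 + (0*(-10*2 - 1))/4 = -3/2 + (0*(-20 - 1))/4 = -3/2 + (0*(-21))/4 = -3/2 + (1/4)*0 = -3/2 + 0 = -3/2 ≈ -1.5000)
n(L) = -3/2
1/(n(-8) + S(-2)) = 1/(-3/2 + (-2)**2) = 1/(-3/2 + 4) = 1/(5/2) = 2/5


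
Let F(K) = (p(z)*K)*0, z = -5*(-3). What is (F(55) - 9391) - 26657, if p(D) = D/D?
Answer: -36048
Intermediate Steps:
z = 15
p(D) = 1
F(K) = 0 (F(K) = (1*K)*0 = K*0 = 0)
(F(55) - 9391) - 26657 = (0 - 9391) - 26657 = -9391 - 26657 = -36048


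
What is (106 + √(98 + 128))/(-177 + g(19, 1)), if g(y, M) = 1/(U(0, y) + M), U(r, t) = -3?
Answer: -212/355 - 2*√226/355 ≈ -0.68188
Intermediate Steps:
g(y, M) = 1/(-3 + M)
(106 + √(98 + 128))/(-177 + g(19, 1)) = (106 + √(98 + 128))/(-177 + 1/(-3 + 1)) = (106 + √226)/(-177 + 1/(-2)) = (106 + √226)/(-177 - ½) = (106 + √226)/(-355/2) = (106 + √226)*(-2/355) = -212/355 - 2*√226/355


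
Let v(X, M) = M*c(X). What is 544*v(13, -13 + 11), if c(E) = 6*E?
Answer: -84864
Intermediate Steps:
v(X, M) = 6*M*X (v(X, M) = M*(6*X) = 6*M*X)
544*v(13, -13 + 11) = 544*(6*(-13 + 11)*13) = 544*(6*(-2)*13) = 544*(-156) = -84864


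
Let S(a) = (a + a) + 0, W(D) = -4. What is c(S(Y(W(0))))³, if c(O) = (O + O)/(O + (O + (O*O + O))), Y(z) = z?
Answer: -8/125 ≈ -0.064000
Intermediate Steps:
S(a) = 2*a (S(a) = 2*a + 0 = 2*a)
c(O) = 2*O/(O² + 3*O) (c(O) = (2*O)/(O + (O + (O² + O))) = (2*O)/(O + (O + (O + O²))) = (2*O)/(O + (O² + 2*O)) = (2*O)/(O² + 3*O) = 2*O/(O² + 3*O))
c(S(Y(W(0))))³ = (2/(3 + 2*(-4)))³ = (2/(3 - 8))³ = (2/(-5))³ = (2*(-⅕))³ = (-⅖)³ = -8/125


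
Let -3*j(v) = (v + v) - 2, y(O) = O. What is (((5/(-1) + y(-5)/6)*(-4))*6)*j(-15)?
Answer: 4480/3 ≈ 1493.3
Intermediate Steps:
j(v) = ⅔ - 2*v/3 (j(v) = -((v + v) - 2)/3 = -(2*v - 2)/3 = -(-2 + 2*v)/3 = ⅔ - 2*v/3)
(((5/(-1) + y(-5)/6)*(-4))*6)*j(-15) = (((5/(-1) - 5/6)*(-4))*6)*(⅔ - ⅔*(-15)) = (((5*(-1) - 5*⅙)*(-4))*6)*(⅔ + 10) = (((-5 - ⅚)*(-4))*6)*(32/3) = (-35/6*(-4)*6)*(32/3) = ((70/3)*6)*(32/3) = 140*(32/3) = 4480/3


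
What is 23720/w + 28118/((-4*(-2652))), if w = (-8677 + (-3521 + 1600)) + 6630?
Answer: -64361/19344 ≈ -3.3272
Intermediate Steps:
w = -3968 (w = (-8677 - 1921) + 6630 = -10598 + 6630 = -3968)
23720/w + 28118/((-4*(-2652))) = 23720/(-3968) + 28118/((-4*(-2652))) = 23720*(-1/3968) + 28118/10608 = -2965/496 + 28118*(1/10608) = -2965/496 + 827/312 = -64361/19344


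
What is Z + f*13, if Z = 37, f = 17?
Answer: 258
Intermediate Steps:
Z + f*13 = 37 + 17*13 = 37 + 221 = 258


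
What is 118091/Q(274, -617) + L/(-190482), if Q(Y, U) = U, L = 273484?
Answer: -11331474745/58763697 ≈ -192.83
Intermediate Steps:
118091/Q(274, -617) + L/(-190482) = 118091/(-617) + 273484/(-190482) = 118091*(-1/617) + 273484*(-1/190482) = -118091/617 - 136742/95241 = -11331474745/58763697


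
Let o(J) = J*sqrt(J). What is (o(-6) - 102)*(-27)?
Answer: 2754 + 162*I*sqrt(6) ≈ 2754.0 + 396.82*I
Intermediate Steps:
o(J) = J**(3/2)
(o(-6) - 102)*(-27) = ((-6)**(3/2) - 102)*(-27) = (-6*I*sqrt(6) - 102)*(-27) = (-102 - 6*I*sqrt(6))*(-27) = 2754 + 162*I*sqrt(6)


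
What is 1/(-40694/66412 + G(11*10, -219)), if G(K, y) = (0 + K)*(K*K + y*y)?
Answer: 33206/219382391913 ≈ 1.5136e-7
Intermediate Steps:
G(K, y) = K*(K² + y²)
1/(-40694/66412 + G(11*10, -219)) = 1/(-40694/66412 + (11*10)*((11*10)² + (-219)²)) = 1/(-40694*1/66412 + 110*(110² + 47961)) = 1/(-20347/33206 + 110*(12100 + 47961)) = 1/(-20347/33206 + 110*60061) = 1/(-20347/33206 + 6606710) = 1/(219382391913/33206) = 33206/219382391913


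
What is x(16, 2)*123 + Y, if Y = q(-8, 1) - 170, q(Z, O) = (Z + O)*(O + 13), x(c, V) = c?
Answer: 1700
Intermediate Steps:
q(Z, O) = (13 + O)*(O + Z) (q(Z, O) = (O + Z)*(13 + O) = (13 + O)*(O + Z))
Y = -268 (Y = (1² + 13*1 + 13*(-8) + 1*(-8)) - 170 = (1 + 13 - 104 - 8) - 170 = -98 - 170 = -268)
x(16, 2)*123 + Y = 16*123 - 268 = 1968 - 268 = 1700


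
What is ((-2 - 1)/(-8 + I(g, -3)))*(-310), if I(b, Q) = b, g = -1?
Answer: -310/3 ≈ -103.33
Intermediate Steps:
((-2 - 1)/(-8 + I(g, -3)))*(-310) = ((-2 - 1)/(-8 - 1))*(-310) = -3/(-9)*(-310) = -3*(-⅑)*(-310) = (⅓)*(-310) = -310/3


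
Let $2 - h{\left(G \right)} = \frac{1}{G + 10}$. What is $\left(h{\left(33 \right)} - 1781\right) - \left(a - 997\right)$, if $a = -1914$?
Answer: $\frac{48675}{43} \approx 1132.0$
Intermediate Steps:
$h{\left(G \right)} = 2 - \frac{1}{10 + G}$ ($h{\left(G \right)} = 2 - \frac{1}{G + 10} = 2 - \frac{1}{10 + G}$)
$\left(h{\left(33 \right)} - 1781\right) - \left(a - 997\right) = \left(\frac{19 + 2 \cdot 33}{10 + 33} - 1781\right) - \left(-1914 - 997\right) = \left(\frac{19 + 66}{43} - 1781\right) - -2911 = \left(\frac{1}{43} \cdot 85 - 1781\right) + 2911 = \left(\frac{85}{43} - 1781\right) + 2911 = - \frac{76498}{43} + 2911 = \frac{48675}{43}$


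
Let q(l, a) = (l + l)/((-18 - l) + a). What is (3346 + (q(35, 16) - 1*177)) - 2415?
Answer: 27828/37 ≈ 752.11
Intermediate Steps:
q(l, a) = 2*l/(-18 + a - l) (q(l, a) = (2*l)/(-18 + a - l) = 2*l/(-18 + a - l))
(3346 + (q(35, 16) - 1*177)) - 2415 = (3346 + (2*35/(-18 + 16 - 1*35) - 1*177)) - 2415 = (3346 + (2*35/(-18 + 16 - 35) - 177)) - 2415 = (3346 + (2*35/(-37) - 177)) - 2415 = (3346 + (2*35*(-1/37) - 177)) - 2415 = (3346 + (-70/37 - 177)) - 2415 = (3346 - 6619/37) - 2415 = 117183/37 - 2415 = 27828/37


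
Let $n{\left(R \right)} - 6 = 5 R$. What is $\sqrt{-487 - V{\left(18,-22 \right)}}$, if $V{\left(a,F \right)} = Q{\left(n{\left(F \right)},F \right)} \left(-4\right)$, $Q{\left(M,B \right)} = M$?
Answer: $i \sqrt{903} \approx 30.05 i$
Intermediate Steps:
$n{\left(R \right)} = 6 + 5 R$
$V{\left(a,F \right)} = -24 - 20 F$ ($V{\left(a,F \right)} = \left(6 + 5 F\right) \left(-4\right) = -24 - 20 F$)
$\sqrt{-487 - V{\left(18,-22 \right)}} = \sqrt{-487 - \left(-24 - -440\right)} = \sqrt{-487 - \left(-24 + 440\right)} = \sqrt{-487 - 416} = \sqrt{-903} = i \sqrt{903}$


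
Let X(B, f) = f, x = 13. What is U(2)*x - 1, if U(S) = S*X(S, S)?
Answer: 51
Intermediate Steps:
U(S) = S² (U(S) = S*S = S²)
U(2)*x - 1 = 2²*13 - 1 = 4*13 - 1 = 52 - 1 = 51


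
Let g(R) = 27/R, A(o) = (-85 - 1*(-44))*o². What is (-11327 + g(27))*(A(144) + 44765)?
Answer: 9122084986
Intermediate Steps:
A(o) = -41*o² (A(o) = (-85 + 44)*o² = -41*o²)
(-11327 + g(27))*(A(144) + 44765) = (-11327 + 27/27)*(-41*144² + 44765) = (-11327 + 27*(1/27))*(-41*20736 + 44765) = (-11327 + 1)*(-850176 + 44765) = -11326*(-805411) = 9122084986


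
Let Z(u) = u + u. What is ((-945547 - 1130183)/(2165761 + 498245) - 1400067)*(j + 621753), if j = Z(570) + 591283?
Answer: -754770040885655872/444001 ≈ -1.6999e+12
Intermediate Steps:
Z(u) = 2*u
j = 592423 (j = 2*570 + 591283 = 1140 + 591283 = 592423)
((-945547 - 1130183)/(2165761 + 498245) - 1400067)*(j + 621753) = ((-945547 - 1130183)/(2165761 + 498245) - 1400067)*(592423 + 621753) = (-2075730/2664006 - 1400067)*1214176 = (-2075730*1/2664006 - 1400067)*1214176 = (-345955/444001 - 1400067)*1214176 = -621631494022/444001*1214176 = -754770040885655872/444001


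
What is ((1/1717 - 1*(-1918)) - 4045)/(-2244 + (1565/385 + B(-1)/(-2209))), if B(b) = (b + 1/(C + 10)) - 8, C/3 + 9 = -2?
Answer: 14287358532062/15045935887553 ≈ 0.94958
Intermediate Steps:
C = -33 (C = -27 + 3*(-2) = -27 - 6 = -33)
B(b) = -185/23 + b (B(b) = (b + 1/(-33 + 10)) - 8 = (b + 1/(-23)) - 8 = (b - 1/23) - 8 = (-1/23 + b) - 8 = -185/23 + b)
((1/1717 - 1*(-1918)) - 4045)/(-2244 + (1565/385 + B(-1)/(-2209))) = ((1/1717 - 1*(-1918)) - 4045)/(-2244 + (1565/385 + (-185/23 - 1)/(-2209))) = ((1/1717 + 1918) - 4045)/(-2244 + (1565*(1/385) - 208/23*(-1/2209))) = (3293207/1717 - 4045)/(-2244 + (313/77 + 208/50807)) = -3652058/(1717*(-2244 + 15918607/3912139)) = -3652058/(1717*(-8762921309/3912139)) = -3652058/1717*(-3912139/8762921309) = 14287358532062/15045935887553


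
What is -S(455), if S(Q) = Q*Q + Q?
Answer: -207480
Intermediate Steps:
S(Q) = Q + Q² (S(Q) = Q² + Q = Q + Q²)
-S(455) = -455*(1 + 455) = -455*456 = -1*207480 = -207480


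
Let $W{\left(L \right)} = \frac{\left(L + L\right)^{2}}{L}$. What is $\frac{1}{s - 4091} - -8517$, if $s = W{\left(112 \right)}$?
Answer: $\frac{31027430}{3643} \approx 8517.0$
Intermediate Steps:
$W{\left(L \right)} = 4 L$ ($W{\left(L \right)} = \frac{\left(2 L\right)^{2}}{L} = \frac{4 L^{2}}{L} = 4 L$)
$s = 448$ ($s = 4 \cdot 112 = 448$)
$\frac{1}{s - 4091} - -8517 = \frac{1}{448 - 4091} - -8517 = \frac{1}{-3643} + 8517 = - \frac{1}{3643} + 8517 = \frac{31027430}{3643}$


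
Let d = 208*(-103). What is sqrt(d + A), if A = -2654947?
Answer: I*sqrt(2676371) ≈ 1636.0*I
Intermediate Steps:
d = -21424
sqrt(d + A) = sqrt(-21424 - 2654947) = sqrt(-2676371) = I*sqrt(2676371)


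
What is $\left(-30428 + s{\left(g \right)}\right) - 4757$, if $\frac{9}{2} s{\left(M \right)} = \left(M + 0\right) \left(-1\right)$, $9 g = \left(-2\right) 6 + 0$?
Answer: $- \frac{949987}{27} \approx -35185.0$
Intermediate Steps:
$g = - \frac{4}{3}$ ($g = \frac{\left(-2\right) 6 + 0}{9} = \frac{-12 + 0}{9} = \frac{1}{9} \left(-12\right) = - \frac{4}{3} \approx -1.3333$)
$s{\left(M \right)} = - \frac{2 M}{9}$ ($s{\left(M \right)} = \frac{2 \left(M + 0\right) \left(-1\right)}{9} = \frac{2 M \left(-1\right)}{9} = \frac{2 \left(- M\right)}{9} = - \frac{2 M}{9}$)
$\left(-30428 + s{\left(g \right)}\right) - 4757 = \left(-30428 - - \frac{8}{27}\right) - 4757 = \left(-30428 + \frac{8}{27}\right) - 4757 = - \frac{821548}{27} - 4757 = - \frac{949987}{27}$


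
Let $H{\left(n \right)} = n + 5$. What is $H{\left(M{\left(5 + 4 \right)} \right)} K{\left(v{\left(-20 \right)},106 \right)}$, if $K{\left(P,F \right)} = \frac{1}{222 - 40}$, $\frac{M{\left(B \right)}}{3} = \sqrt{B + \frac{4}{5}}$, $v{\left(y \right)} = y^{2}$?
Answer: $\frac{5}{182} + \frac{3 \sqrt{5}}{130} \approx 0.079074$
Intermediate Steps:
$M{\left(B \right)} = 3 \sqrt{\frac{4}{5} + B}$ ($M{\left(B \right)} = 3 \sqrt{B + \frac{4}{5}} = 3 \sqrt{\frac{4}{5} + B}$)
$K{\left(P,F \right)} = \frac{1}{182}$
$H{\left(n \right)} = 5 + n$
$H{\left(M{\left(5 + 4 \right)} \right)} K{\left(v{\left(-20 \right)},106 \right)} = \left(5 + \frac{3 \sqrt{20 + 25 \left(5 + 4\right)}}{5}\right) \frac{1}{182} = \left(5 + \frac{3 \sqrt{20 + 25 \cdot 9}}{5}\right) \frac{1}{182} = \left(5 + \frac{3 \sqrt{20 + 225}}{5}\right) \frac{1}{182} = \left(5 + \frac{3 \sqrt{245}}{5}\right) \frac{1}{182} = \left(5 + \frac{3 \cdot 7 \sqrt{5}}{5}\right) \frac{1}{182} = \left(5 + \frac{21 \sqrt{5}}{5}\right) \frac{1}{182} = \frac{5}{182} + \frac{3 \sqrt{5}}{130}$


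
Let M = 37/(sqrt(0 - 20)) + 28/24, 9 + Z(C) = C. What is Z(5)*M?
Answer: -14/3 + 74*I*sqrt(5)/5 ≈ -4.6667 + 33.094*I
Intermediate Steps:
Z(C) = -9 + C
M = 7/6 - 37*I*sqrt(5)/10 (M = 37/(sqrt(-20)) + 28*(1/24) = 37/((2*I*sqrt(5))) + 7/6 = 37*(-I*sqrt(5)/10) + 7/6 = -37*I*sqrt(5)/10 + 7/6 = 7/6 - 37*I*sqrt(5)/10 ≈ 1.1667 - 8.2735*I)
Z(5)*M = (-9 + 5)*(7/6 - 37*I*sqrt(5)/10) = -4*(7/6 - 37*I*sqrt(5)/10) = -14/3 + 74*I*sqrt(5)/5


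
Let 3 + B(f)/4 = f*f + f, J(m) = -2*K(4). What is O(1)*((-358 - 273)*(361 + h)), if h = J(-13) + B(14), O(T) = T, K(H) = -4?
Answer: -755307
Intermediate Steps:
J(m) = 8 (J(m) = -2*(-4) = 8)
B(f) = -12 + 4*f + 4*f² (B(f) = -12 + 4*(f*f + f) = -12 + 4*(f² + f) = -12 + 4*(f + f²) = -12 + (4*f + 4*f²) = -12 + 4*f + 4*f²)
h = 836 (h = 8 + (-12 + 4*14 + 4*14²) = 8 + (-12 + 56 + 4*196) = 8 + (-12 + 56 + 784) = 8 + 828 = 836)
O(1)*((-358 - 273)*(361 + h)) = 1*((-358 - 273)*(361 + 836)) = 1*(-631*1197) = 1*(-755307) = -755307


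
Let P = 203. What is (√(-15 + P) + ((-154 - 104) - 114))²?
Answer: 138572 - 1488*√47 ≈ 1.2837e+5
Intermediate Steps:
(√(-15 + P) + ((-154 - 104) - 114))² = (√(-15 + 203) + ((-154 - 104) - 114))² = (√188 + (-258 - 114))² = (2*√47 - 372)² = (-372 + 2*√47)²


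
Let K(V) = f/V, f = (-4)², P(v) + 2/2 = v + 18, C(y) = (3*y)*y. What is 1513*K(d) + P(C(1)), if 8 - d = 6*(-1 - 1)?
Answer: 6152/5 ≈ 1230.4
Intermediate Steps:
C(y) = 3*y²
P(v) = 17 + v (P(v) = -1 + (v + 18) = -1 + (18 + v) = 17 + v)
d = 20 (d = 8 - 6*(-1 - 1) = 8 - 6*(-2) = 8 - 1*(-12) = 8 + 12 = 20)
f = 16
K(V) = 16/V
1513*K(d) + P(C(1)) = 1513*(16/20) + (17 + 3*1²) = 1513*(16*(1/20)) + (17 + 3*1) = 1513*(⅘) + (17 + 3) = 6052/5 + 20 = 6152/5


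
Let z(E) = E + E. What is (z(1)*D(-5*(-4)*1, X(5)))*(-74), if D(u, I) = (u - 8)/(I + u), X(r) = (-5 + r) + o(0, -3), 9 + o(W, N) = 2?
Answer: -1776/13 ≈ -136.62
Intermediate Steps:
z(E) = 2*E
o(W, N) = -7 (o(W, N) = -9 + 2 = -7)
X(r) = -12 + r (X(r) = (-5 + r) - 7 = -12 + r)
D(u, I) = (-8 + u)/(I + u)
(z(1)*D(-5*(-4)*1, X(5)))*(-74) = ((2*1)*((-8 - 5*(-4)*1)/((-12 + 5) - 5*(-4)*1)))*(-74) = (2*((-8 + 20*1)/(-7 + 20*1)))*(-74) = (2*((-8 + 20)/(-7 + 20)))*(-74) = (2*(12/13))*(-74) = (24/13)*(-74) = -1776/13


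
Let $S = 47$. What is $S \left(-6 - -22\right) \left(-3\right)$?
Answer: $-2256$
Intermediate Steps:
$S \left(-6 - -22\right) \left(-3\right) = 47 \left(-6 - -22\right) \left(-3\right) = 47 \left(-6 + 22\right) \left(-3\right) = 47 \cdot 16 \left(-3\right) = 752 \left(-3\right) = -2256$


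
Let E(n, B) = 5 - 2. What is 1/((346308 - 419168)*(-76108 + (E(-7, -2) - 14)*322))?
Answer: 1/5803299000 ≈ 1.7232e-10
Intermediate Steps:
E(n, B) = 3
1/((346308 - 419168)*(-76108 + (E(-7, -2) - 14)*322)) = 1/((346308 - 419168)*(-76108 + (3 - 14)*322)) = 1/(-72860*(-76108 - 11*322)) = 1/(-72860*(-76108 - 3542)) = 1/(-72860*(-79650)) = 1/5803299000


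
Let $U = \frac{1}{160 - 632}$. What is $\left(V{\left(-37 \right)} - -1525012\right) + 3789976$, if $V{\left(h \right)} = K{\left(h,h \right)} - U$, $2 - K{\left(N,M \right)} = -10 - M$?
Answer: $\frac{2508662537}{472} \approx 5.315 \cdot 10^{6}$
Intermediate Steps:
$U = - \frac{1}{472}$ ($U = \frac{1}{-472} = - \frac{1}{472} \approx -0.0021186$)
$K{\left(N,M \right)} = 12 + M$ ($K{\left(N,M \right)} = 2 - \left(-10 - M\right) = 2 + \left(10 + M\right) = 12 + M$)
$V{\left(h \right)} = \frac{5665}{472} + h$ ($V{\left(h \right)} = \left(12 + h\right) - - \frac{1}{472} = \left(12 + h\right) + \frac{1}{472} = \frac{5665}{472} + h$)
$\left(V{\left(-37 \right)} - -1525012\right) + 3789976 = \left(\left(\frac{5665}{472} - 37\right) - -1525012\right) + 3789976 = \left(- \frac{11799}{472} + 1525012\right) + 3789976 = \frac{719793865}{472} + 3789976 = \frac{2508662537}{472}$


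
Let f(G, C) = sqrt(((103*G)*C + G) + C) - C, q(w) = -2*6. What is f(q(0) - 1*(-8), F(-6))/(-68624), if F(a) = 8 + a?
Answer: 1/34312 - I*sqrt(826)/68624 ≈ 2.9144e-5 - 0.00041881*I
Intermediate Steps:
q(w) = -12
f(G, C) = sqrt(C + G + 103*C*G) - C (f(G, C) = sqrt((103*C*G + G) + C) - C = sqrt((G + 103*C*G) + C) - C = sqrt(C + G + 103*C*G) - C)
f(q(0) - 1*(-8), F(-6))/(-68624) = (sqrt((8 - 6) + (-12 - 1*(-8)) + 103*(8 - 6)*(-12 - 1*(-8))) - (8 - 6))/(-68624) = (sqrt(2 + (-12 + 8) + 103*2*(-12 + 8)) - 1*2)*(-1/68624) = (sqrt(2 - 4 + 103*2*(-4)) - 2)*(-1/68624) = (sqrt(2 - 4 - 824) - 2)*(-1/68624) = (sqrt(-826) - 2)*(-1/68624) = (I*sqrt(826) - 2)*(-1/68624) = (-2 + I*sqrt(826))*(-1/68624) = 1/34312 - I*sqrt(826)/68624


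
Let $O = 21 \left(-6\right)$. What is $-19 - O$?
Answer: $107$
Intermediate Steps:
$O = -126$
$-19 - O = -19 - -126 = -19 + 126 = 107$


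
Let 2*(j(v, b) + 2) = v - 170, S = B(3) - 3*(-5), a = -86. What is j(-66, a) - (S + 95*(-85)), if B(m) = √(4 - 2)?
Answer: 7940 - √2 ≈ 7938.6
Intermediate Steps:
B(m) = √2
S = 15 + √2 (S = √2 - 3*(-5) = √2 + 15 = 15 + √2 ≈ 16.414)
j(v, b) = -87 + v/2 (j(v, b) = -2 + (v - 170)/2 = -2 + (-170 + v)/2 = -2 + (-85 + v/2) = -87 + v/2)
j(-66, a) - (S + 95*(-85)) = (-87 + (½)*(-66)) - ((15 + √2) + 95*(-85)) = (-87 - 33) - ((15 + √2) - 8075) = -120 - (-8060 + √2) = -120 + (8060 - √2) = 7940 - √2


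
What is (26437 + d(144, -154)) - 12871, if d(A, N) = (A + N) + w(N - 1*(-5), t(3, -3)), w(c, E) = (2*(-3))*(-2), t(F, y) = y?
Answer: 13568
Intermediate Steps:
w(c, E) = 12 (w(c, E) = -6*(-2) = 12)
d(A, N) = 12 + A + N (d(A, N) = (A + N) + 12 = 12 + A + N)
(26437 + d(144, -154)) - 12871 = (26437 + (12 + 144 - 154)) - 12871 = (26437 + 2) - 12871 = 26439 - 12871 = 13568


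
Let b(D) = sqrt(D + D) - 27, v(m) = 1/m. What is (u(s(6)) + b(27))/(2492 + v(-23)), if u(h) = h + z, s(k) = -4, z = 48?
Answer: 391/57315 + 23*sqrt(6)/19105 ≈ 0.0097708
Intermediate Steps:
u(h) = 48 + h (u(h) = h + 48 = 48 + h)
b(D) = -27 + sqrt(2)*sqrt(D) (b(D) = sqrt(2*D) - 27 = sqrt(2)*sqrt(D) - 27 = -27 + sqrt(2)*sqrt(D))
(u(s(6)) + b(27))/(2492 + v(-23)) = ((48 - 4) + (-27 + sqrt(2)*sqrt(27)))/(2492 + 1/(-23)) = (44 + (-27 + sqrt(2)*(3*sqrt(3))))/(2492 - 1/23) = (44 + (-27 + 3*sqrt(6)))/(57315/23) = (17 + 3*sqrt(6))*(23/57315) = 391/57315 + 23*sqrt(6)/19105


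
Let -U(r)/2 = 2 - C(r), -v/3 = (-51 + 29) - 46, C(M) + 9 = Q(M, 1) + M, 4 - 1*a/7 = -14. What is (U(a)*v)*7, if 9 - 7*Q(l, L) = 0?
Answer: 332112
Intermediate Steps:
a = 126 (a = 28 - 7*(-14) = 28 + 98 = 126)
Q(l, L) = 9/7 (Q(l, L) = 9/7 - ⅐*0 = 9/7 + 0 = 9/7)
C(M) = -54/7 + M (C(M) = -9 + (9/7 + M) = -54/7 + M)
v = 204 (v = -3*((-51 + 29) - 46) = -3*(-22 - 46) = -3*(-68) = 204)
U(r) = -136/7 + 2*r (U(r) = -2*(2 - (-54/7 + r)) = -2*(2 + (54/7 - r)) = -2*(68/7 - r) = -136/7 + 2*r)
(U(a)*v)*7 = ((-136/7 + 2*126)*204)*7 = ((-136/7 + 252)*204)*7 = ((1628/7)*204)*7 = (332112/7)*7 = 332112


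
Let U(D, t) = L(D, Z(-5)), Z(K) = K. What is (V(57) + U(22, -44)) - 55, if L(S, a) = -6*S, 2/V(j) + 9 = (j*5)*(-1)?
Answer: -27490/147 ≈ -187.01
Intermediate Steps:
V(j) = 2/(-9 - 5*j) (V(j) = 2/(-9 + (j*5)*(-1)) = 2/(-9 + (5*j)*(-1)) = 2/(-9 - 5*j))
U(D, t) = -6*D
(V(57) + U(22, -44)) - 55 = (-2/(9 + 5*57) - 6*22) - 55 = (-2/(9 + 285) - 132) - 55 = (-2/294 - 132) - 55 = (-2*1/294 - 132) - 55 = (-1/147 - 132) - 55 = -19405/147 - 55 = -27490/147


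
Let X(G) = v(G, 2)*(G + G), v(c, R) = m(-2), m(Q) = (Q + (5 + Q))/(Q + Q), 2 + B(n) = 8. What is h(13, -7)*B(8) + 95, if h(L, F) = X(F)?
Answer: 116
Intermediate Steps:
B(n) = 6 (B(n) = -2 + 8 = 6)
m(Q) = (5 + 2*Q)/(2*Q) (m(Q) = (5 + 2*Q)/((2*Q)) = (5 + 2*Q)*(1/(2*Q)) = (5 + 2*Q)/(2*Q))
v(c, R) = -1/4 (v(c, R) = (5/2 - 2)/(-2) = -1/2*1/2 = -1/4)
X(G) = -G/2 (X(G) = -(G + G)/4 = -G/2)
h(L, F) = -F/2
h(13, -7)*B(8) + 95 = -1/2*(-7)*6 + 95 = (7/2)*6 + 95 = 21 + 95 = 116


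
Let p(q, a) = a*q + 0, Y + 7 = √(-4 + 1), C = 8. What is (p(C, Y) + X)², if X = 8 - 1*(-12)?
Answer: 1104 - 576*I*√3 ≈ 1104.0 - 997.66*I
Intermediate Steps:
Y = -7 + I*√3 (Y = -7 + √(-4 + 1) = -7 + √(-3) = -7 + I*√3 ≈ -7.0 + 1.732*I)
p(q, a) = a*q
X = 20 (X = 8 + 12 = 20)
(p(C, Y) + X)² = ((-7 + I*√3)*8 + 20)² = ((-56 + 8*I*√3) + 20)² = (-36 + 8*I*√3)²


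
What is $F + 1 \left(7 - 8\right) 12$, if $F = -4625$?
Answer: $-4637$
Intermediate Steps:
$F + 1 \left(7 - 8\right) 12 = -4625 + 1 \left(7 - 8\right) 12 = -4625 + 1 \left(-1\right) 12 = -4625 - 12 = -4637$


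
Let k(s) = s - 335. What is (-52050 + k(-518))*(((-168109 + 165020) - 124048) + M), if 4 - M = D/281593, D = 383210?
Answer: 1893935128017337/281593 ≈ 6.7258e+9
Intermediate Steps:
k(s) = -335 + s
M = 743162/281593 (M = 4 - 383210/281593 = 743162/281593 ≈ 2.6391)
(-52050 + k(-518))*(((-168109 + 165020) - 124048) + M) = (-52050 + (-335 - 518))*(((-168109 + 165020) - 124048) + 743162/281593) = (-52050 - 853)*((-3089 - 124048) + 743162/281593) = -52903*(-127137 + 743162/281593) = -52903*(-35800146079/281593) = 1893935128017337/281593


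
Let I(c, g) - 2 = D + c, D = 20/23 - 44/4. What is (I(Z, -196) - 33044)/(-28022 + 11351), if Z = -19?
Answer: 760636/383433 ≈ 1.9838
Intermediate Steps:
D = -233/23 (D = 20*(1/23) - 44*1/4 = 20/23 - 11 = -233/23 ≈ -10.130)
I(c, g) = -187/23 + c (I(c, g) = 2 + (-233/23 + c) = -187/23 + c)
(I(Z, -196) - 33044)/(-28022 + 11351) = ((-187/23 - 19) - 33044)/(-28022 + 11351) = (-624/23 - 33044)/(-16671) = -760636/23*(-1/16671) = 760636/383433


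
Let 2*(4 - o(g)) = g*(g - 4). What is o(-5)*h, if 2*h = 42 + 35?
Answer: -2849/4 ≈ -712.25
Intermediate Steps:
h = 77/2 (h = (42 + 35)/2 = (½)*77 = 77/2 ≈ 38.500)
o(g) = 4 - g*(-4 + g)/2 (o(g) = 4 - g*(g - 4)/2 = 4 - g*(-4 + g)/2)
o(-5)*h = (4 + 2*(-5) - ½*(-5)²)*(77/2) = (4 - 10 - ½*25)*(77/2) = (4 - 10 - 25/2)*(77/2) = -37/2*77/2 = -2849/4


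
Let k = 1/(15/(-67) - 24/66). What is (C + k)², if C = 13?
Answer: 23931664/187489 ≈ 127.64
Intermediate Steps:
k = -737/433 (k = 1/(15*(-1/67) - 24*1/66) = 1/(-15/67 - 4/11) = 1/(-433/737) = -737/433 ≈ -1.7021)
(C + k)² = (13 - 737/433)² = (4892/433)² = 23931664/187489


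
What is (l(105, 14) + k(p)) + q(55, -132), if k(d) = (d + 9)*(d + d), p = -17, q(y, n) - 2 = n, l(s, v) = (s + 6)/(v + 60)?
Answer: 287/2 ≈ 143.50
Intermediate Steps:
l(s, v) = (6 + s)/(60 + v)
q(y, n) = 2 + n
k(d) = 2*d*(9 + d) (k(d) = (9 + d)*(2*d) = 2*d*(9 + d))
(l(105, 14) + k(p)) + q(55, -132) = ((6 + 105)/(60 + 14) + 2*(-17)*(9 - 17)) + (2 - 132) = (111/74 + 2*(-17)*(-8)) - 130 = ((1/74)*111 + 272) - 130 = (3/2 + 272) - 130 = 547/2 - 130 = 287/2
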